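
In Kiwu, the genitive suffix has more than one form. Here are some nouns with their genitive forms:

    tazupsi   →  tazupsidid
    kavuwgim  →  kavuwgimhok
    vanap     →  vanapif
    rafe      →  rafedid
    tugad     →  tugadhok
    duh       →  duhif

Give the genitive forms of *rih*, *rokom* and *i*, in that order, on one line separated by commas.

rihif, rokomhok, idid

The suffix is conditioned by the final sound: -if when the stem ends in a voiceless consonant (*vanap*, *duh*); -hok when the stem ends in a voiced consonant (*kavuwgim*, *tugad*); -did when the stem ends in a vowel (*tazupsi*, *rafe*).
*rih*: final sound = /h/, a voiceless consonant → -if → *rihif*.
The final sound of *rokom* is /m/, which is a voiced consonant, so the suffix is -hok, giving *rokomhok*.
The final sound of *i* is /i/, which is a vowel, so the suffix is -did, giving *idid*.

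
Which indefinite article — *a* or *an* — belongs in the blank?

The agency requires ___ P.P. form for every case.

The indefinite article is chosen by the initial *sound* of the following word, not its spelling.
The initialism *P.P.* is read letter by letter; the first letter, P, is pronounced /piː/, which begins with a consonant sound.
So the article is *a*: The agency requires a P.P. form for every case.

a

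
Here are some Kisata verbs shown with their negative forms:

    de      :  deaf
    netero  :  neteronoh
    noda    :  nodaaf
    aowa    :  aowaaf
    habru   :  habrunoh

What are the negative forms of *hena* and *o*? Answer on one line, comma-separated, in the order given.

henaaf, onoh

The alternation tracks the last vowel of the stem — -noh when the last vowel of the stem is a rounded vowel (*netero*, *habru*); -af when the last vowel of the stem is an unrounded vowel (*de*, *noda*, *aowa*).
*hena* — last vowel /a/ (an unrounded vowel) → -af → *henaaf*.
*o*: last vowel = /o/, a rounded vowel → -noh → *onoh*.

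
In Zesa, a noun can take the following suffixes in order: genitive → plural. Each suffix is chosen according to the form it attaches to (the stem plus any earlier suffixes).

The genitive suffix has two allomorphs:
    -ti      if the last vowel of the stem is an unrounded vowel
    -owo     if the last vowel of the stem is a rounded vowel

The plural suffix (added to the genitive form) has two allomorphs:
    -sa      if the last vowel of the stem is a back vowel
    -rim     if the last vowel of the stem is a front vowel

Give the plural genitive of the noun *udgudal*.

udgudaltirim

The last vowel of *udgudal* is /a/, which is an unrounded vowel, so the genitive suffix is -ti, giving *udgudalti*.
The genitive form *udgudalti* — last vowel /i/ (a front vowel) → -rim → *udgudaltirim*.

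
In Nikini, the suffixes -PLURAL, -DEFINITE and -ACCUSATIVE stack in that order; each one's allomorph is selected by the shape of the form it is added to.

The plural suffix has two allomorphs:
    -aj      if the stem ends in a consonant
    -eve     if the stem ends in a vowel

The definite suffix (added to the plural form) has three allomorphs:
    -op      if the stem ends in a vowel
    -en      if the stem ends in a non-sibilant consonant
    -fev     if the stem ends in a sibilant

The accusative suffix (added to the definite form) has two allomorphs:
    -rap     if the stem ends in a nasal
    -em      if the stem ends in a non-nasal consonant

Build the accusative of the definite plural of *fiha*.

*fiha* — final sound /a/ (a vowel) → -eve → *fihaeve*.
Since the final sound of the plural form *fihaeve* is /e/ (a vowel), it takes -op, giving *fihaeveop*.
The definite form *fihaeveop*: final consonant = /p/, non-nasal → -em → *fihaeveopem*.

fihaeveopem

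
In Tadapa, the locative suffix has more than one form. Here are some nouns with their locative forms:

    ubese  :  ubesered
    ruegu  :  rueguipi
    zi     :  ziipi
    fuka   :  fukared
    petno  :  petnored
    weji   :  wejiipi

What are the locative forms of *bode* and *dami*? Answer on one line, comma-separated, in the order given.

The alternation tracks the last vowel of the stem — -ipi when the last vowel of the stem is a high vowel (*ruegu*, *zi*, *weji*); -red when the last vowel of the stem is a non-high vowel (*ubese*, *fuka*, *petno*).
The last vowel of *bode* is /e/, which is a non-high vowel, so the suffix is -red, giving *bodered*.
The last vowel of *dami* is /i/, which is a high vowel, so the suffix is -ipi, giving *damiipi*.

bodered, damiipi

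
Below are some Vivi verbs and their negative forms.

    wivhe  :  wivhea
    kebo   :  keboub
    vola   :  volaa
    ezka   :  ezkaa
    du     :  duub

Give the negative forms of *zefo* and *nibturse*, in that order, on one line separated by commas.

zefoub, nibtursea

The suffix is conditioned by the last vowel: -ub when the last vowel of the stem is a rounded vowel (*kebo*, *du*); -a when the last vowel of the stem is an unrounded vowel (*wivhe*, *vola*, *ezka*).
*zefo*: last vowel = /o/, a rounded vowel → -ub → *zefoub*.
The last vowel of *nibturse* is /e/, which is an unrounded vowel, so the suffix is -a, giving *nibtursea*.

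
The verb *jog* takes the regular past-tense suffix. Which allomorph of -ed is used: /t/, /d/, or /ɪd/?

The stem *jog* ends in a voiced sound other than /d/.
The -ed suffix is realized as /ɪd/ after /t, d/; as /t/ after other voiceless consonants; and as /d/ after other voiced sounds.
So -ed on *jog* is pronounced /d/.

/d/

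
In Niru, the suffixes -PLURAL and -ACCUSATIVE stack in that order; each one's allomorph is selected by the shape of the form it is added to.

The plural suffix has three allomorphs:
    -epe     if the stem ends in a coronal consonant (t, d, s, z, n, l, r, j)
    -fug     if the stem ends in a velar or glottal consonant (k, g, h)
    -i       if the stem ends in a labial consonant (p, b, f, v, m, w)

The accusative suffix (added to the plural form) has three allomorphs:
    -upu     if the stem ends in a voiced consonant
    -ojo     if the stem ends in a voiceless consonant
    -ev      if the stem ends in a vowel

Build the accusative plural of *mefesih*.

Since the final consonant of *mefesih* is /h/ (velar/glottal), it takes -fug, giving *mefesihfug*.
The final sound of the plural form *mefesihfug* is /g/, which is a voiced consonant, so the accusative suffix is -upu, giving *mefesihfugupu*.

mefesihfugupu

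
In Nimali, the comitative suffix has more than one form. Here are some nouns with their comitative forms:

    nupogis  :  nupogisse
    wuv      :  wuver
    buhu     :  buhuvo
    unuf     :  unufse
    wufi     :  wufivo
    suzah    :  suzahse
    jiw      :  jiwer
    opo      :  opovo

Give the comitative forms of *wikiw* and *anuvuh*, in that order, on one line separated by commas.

Looking at the final sound of each stem: -se when the stem ends in a voiceless consonant (*nupogis*, *unuf*, *suzah*); -er when the stem ends in a voiced consonant (*wuv*, *jiw*); -vo when the stem ends in a vowel (*buhu*, *wufi*, *opo*).
*wikiw*: final sound = /w/, a voiced consonant → -er → *wikiwer*.
*anuvuh* — final sound /h/ (a voiceless consonant) → -se → *anuvuhse*.

wikiwer, anuvuhse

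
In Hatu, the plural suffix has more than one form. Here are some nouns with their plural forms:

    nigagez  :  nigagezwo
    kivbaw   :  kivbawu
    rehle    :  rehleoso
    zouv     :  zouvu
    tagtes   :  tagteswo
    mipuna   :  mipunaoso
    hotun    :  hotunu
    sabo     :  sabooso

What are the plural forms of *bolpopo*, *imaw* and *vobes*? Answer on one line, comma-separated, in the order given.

Looking at the final sound of each stem: -wo when the stem ends in a sibilant (*nigagez*, *tagtes*); -u when the stem ends in a non-sibilant consonant (*kivbaw*, *zouv*, *hotun*); -oso when the stem ends in a vowel (*rehle*, *mipuna*, *sabo*).
The final sound of *bolpopo* is /o/, which is a vowel, so the suffix is -oso, giving *bolpopooso*.
The final sound of *imaw* is /w/, which is a non-sibilant consonant, so the suffix is -u, giving *imawu*.
Since the final sound of *vobes* is /s/ (a sibilant), it takes -wo, giving *vobeswo*.

bolpopooso, imawu, vobeswo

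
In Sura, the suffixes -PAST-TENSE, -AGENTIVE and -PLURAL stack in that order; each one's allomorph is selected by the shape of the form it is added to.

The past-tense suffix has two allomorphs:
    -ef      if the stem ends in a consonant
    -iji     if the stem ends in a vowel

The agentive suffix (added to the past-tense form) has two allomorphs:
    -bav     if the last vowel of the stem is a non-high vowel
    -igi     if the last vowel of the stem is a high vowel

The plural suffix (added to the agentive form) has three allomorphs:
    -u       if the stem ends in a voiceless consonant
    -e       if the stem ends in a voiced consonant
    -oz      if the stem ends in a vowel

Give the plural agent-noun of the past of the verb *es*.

esefbave

Since the final sound of *es* is /s/ (a consonant), it takes -ef, giving *esef*.
The past-tense form *esef* — last vowel /e/ (a non-high vowel) → -bav → *esefbav*.
The final sound of the agentive form *esefbav* is /v/, which is a voiced consonant, so the plural suffix is -e, giving *esefbave*.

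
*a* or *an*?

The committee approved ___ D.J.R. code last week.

a

The indefinite article is chosen by the initial *sound* of the following word, not its spelling.
The initialism *D.J.R.* is read letter by letter; the first letter, D, is pronounced /diː/, which begins with a consonant sound.
So the article is *a*: The committee approved a D.J.R. code last week.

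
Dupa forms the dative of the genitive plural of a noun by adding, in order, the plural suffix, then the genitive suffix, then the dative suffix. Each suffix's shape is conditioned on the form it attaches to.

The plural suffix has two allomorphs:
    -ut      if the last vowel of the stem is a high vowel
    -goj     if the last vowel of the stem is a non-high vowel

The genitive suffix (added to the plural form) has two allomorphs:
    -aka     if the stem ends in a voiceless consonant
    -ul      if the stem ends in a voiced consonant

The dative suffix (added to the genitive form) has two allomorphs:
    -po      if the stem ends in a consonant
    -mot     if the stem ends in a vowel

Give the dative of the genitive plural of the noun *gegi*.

gegiutakamot

The last vowel of *gegi* is /i/, which is a high vowel, so the plural suffix is -ut, giving *gegiut*.
The plural form *gegiut* — final consonant /t/ (voiceless) → -aka → *gegiutaka*.
The final sound of the genitive form *gegiutaka* is /a/, which is a vowel, so the dative suffix is -mot, giving *gegiutakamot*.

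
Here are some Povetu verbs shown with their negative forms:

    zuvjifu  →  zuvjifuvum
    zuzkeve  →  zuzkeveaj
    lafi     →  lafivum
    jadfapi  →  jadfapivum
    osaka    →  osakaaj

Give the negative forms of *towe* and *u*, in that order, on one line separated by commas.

toweaj, uvum

The alternation tracks the last vowel of the stem — -vum when the last vowel of the stem is a high vowel (*zuvjifu*, *lafi*, *jadfapi*); -aj when the last vowel of the stem is a non-high vowel (*zuzkeve*, *osaka*).
*towe* — last vowel /e/ (a non-high vowel) → -aj → *toweaj*.
*u* — last vowel /u/ (a high vowel) → -vum → *uvum*.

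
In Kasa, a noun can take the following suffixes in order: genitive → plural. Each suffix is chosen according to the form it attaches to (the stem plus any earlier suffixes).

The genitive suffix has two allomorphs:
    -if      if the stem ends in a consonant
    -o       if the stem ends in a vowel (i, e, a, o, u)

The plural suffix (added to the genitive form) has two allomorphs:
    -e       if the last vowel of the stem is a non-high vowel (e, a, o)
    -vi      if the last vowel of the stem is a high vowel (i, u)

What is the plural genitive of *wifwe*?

The final sound of *wifwe* is /e/, which is a vowel, so the genitive suffix is -o, giving *wifweo*.
Since the last vowel of the genitive form *wifweo* is /o/ (a non-high vowel), it takes -e, giving *wifweoe*.

wifweoe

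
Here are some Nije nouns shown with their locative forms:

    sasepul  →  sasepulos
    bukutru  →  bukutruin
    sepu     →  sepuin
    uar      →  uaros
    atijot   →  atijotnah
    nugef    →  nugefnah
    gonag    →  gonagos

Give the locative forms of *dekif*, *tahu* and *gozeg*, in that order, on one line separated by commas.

The pattern is voicing of the final sound: -nah when the stem ends in a voiceless consonant (*atijot*, *nugef*); -os when the stem ends in a voiced consonant (*sasepul*, *uar*, *gonag*); -in when the stem ends in a vowel (*bukutru*, *sepu*).
*dekif*: final sound = /f/, a voiceless consonant → -nah → *dekifnah*.
Since the final sound of *tahu* is /u/ (a vowel), it takes -in, giving *tahuin*.
*gozeg*: final sound = /g/, a voiced consonant → -os → *gozegos*.

dekifnah, tahuin, gozegos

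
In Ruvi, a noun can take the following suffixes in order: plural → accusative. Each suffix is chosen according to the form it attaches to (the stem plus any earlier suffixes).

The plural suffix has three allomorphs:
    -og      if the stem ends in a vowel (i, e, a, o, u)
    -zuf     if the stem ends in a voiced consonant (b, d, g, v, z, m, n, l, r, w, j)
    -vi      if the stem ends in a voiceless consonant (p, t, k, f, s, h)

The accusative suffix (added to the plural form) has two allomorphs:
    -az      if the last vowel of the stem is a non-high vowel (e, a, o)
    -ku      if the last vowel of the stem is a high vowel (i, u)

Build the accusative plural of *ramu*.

ramuogaz

*ramu* — final sound /u/ (a vowel) → -og → *ramuog*.
The plural form *ramuog* — last vowel /o/ (a non-high vowel) → -az → *ramuogaz*.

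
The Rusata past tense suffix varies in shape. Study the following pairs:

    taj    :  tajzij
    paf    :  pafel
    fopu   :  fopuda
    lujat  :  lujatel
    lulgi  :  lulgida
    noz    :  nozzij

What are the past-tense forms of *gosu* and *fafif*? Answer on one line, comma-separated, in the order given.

Looking at the final sound of each stem: -el when the stem ends in a voiceless consonant (*paf*, *lujat*); -zij when the stem ends in a voiced consonant (*taj*, *noz*); -da when the stem ends in a vowel (*fopu*, *lulgi*).
*gosu*: final sound = /u/, a vowel → -da → *gosuda*.
*fafif* — final sound /f/ (a voiceless consonant) → -el → *fafifel*.

gosuda, fafifel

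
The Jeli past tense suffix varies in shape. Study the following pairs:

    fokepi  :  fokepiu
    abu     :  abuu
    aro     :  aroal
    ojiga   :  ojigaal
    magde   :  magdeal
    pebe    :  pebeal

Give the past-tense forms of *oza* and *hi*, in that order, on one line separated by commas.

ozaal, hiu

The alternation tracks the last vowel of the stem — -u when the last vowel of the stem is a high vowel (*fokepi*, *abu*); -al when the last vowel of the stem is a non-high vowel (*aro*, *ojiga*, *magde*, *pebe*).
*oza* — last vowel /a/ (a non-high vowel) → -al → *ozaal*.
*hi* — last vowel /i/ (a high vowel) → -u → *hiu*.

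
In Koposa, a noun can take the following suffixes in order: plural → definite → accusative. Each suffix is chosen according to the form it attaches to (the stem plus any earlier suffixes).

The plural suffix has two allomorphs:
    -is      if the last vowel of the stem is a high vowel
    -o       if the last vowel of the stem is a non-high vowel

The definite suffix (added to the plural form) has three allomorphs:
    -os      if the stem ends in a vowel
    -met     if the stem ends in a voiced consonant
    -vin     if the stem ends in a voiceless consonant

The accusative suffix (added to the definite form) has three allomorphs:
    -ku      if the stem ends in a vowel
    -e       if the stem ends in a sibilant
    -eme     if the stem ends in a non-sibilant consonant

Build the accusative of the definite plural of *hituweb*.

The last vowel of *hituweb* is /e/, which is a non-high vowel, so the plural suffix is -o, giving *hituwebo*.
The final sound of the plural form *hituwebo* is /o/, which is a vowel, so the definite suffix is -os, giving *hituweboos*.
Since the final sound of the definite form *hituweboos* is /s/ (a sibilant), it takes -e, giving *hituweboose*.

hituweboose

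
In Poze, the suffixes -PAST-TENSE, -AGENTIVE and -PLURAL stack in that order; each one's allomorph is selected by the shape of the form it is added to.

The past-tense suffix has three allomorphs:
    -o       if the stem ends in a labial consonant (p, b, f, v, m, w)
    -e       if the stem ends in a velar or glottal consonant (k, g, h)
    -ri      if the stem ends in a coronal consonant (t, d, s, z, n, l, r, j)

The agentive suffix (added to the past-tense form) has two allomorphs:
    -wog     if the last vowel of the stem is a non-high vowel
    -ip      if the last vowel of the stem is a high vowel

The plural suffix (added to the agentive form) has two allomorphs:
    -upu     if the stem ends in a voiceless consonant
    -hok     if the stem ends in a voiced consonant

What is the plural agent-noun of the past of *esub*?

The final consonant of *esub* is /b/, which is labial, so the past-tense suffix is -o, giving *esubo*.
Since the last vowel of the past-tense form *esubo* is /o/ (a non-high vowel), it takes -wog, giving *esubowog*.
The agentive form *esubowog*: final consonant = /g/, voiced → -hok → *esubowoghok*.

esubowoghok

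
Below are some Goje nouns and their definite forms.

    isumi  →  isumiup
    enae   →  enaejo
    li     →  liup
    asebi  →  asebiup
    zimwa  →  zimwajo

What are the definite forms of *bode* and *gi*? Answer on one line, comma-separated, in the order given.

bodejo, giup

The alternation tracks the last vowel of the stem — -up when the last vowel of the stem is a high vowel (*isumi*, *li*, *asebi*); -jo when the last vowel of the stem is a non-high vowel (*enae*, *zimwa*).
Since the last vowel of *bode* is /e/ (a non-high vowel), it takes -jo, giving *bodejo*.
*gi*: last vowel = /i/, a high vowel → -up → *giup*.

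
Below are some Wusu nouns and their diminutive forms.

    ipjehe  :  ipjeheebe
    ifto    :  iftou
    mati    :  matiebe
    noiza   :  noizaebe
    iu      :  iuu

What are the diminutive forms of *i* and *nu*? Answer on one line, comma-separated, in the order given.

The pattern is rounding harmony: -u when the last vowel of the stem is a rounded vowel (*ifto*, *iu*); -ebe when the last vowel of the stem is an unrounded vowel (*ipjehe*, *mati*, *noiza*).
Since the last vowel of *i* is /i/ (an unrounded vowel), it takes -ebe, giving *iebe*.
*nu*: last vowel = /u/, a rounded vowel → -u → *nuu*.

iebe, nuu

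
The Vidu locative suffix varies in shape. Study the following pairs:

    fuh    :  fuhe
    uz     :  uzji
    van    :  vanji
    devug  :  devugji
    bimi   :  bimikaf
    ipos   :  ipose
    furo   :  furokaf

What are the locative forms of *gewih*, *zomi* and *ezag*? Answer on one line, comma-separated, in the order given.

The suffix is conditioned by the final sound: -e when the stem ends in a voiceless consonant (*fuh*, *ipos*); -ji when the stem ends in a voiced consonant (*uz*, *van*, *devug*); -kaf when the stem ends in a vowel (*bimi*, *furo*).
*gewih* — final sound /h/ (a voiceless consonant) → -e → *gewihe*.
The final sound of *zomi* is /i/, which is a vowel, so the suffix is -kaf, giving *zomikaf*.
*ezag* — final sound /g/ (a voiced consonant) → -ji → *ezagji*.

gewihe, zomikaf, ezagji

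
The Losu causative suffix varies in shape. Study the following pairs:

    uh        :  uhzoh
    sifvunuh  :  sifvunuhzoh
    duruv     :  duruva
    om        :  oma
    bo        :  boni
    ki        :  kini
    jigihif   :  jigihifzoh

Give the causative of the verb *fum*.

The pattern is voicing of the final sound: -zoh when the stem ends in a voiceless consonant (*uh*, *sifvunuh*, *jigihif*); -a when the stem ends in a voiced consonant (*duruv*, *om*); -ni when the stem ends in a vowel (*bo*, *ki*).
The final sound of *fum* is /m/, which is a voiced consonant, so the suffix is -a, giving *fuma*.

fuma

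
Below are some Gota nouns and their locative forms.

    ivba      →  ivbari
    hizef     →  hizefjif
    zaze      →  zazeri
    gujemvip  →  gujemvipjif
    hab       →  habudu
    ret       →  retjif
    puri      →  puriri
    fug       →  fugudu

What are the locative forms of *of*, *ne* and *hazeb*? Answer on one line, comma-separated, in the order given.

Looking at the final sound of each stem: -jif when the stem ends in a voiceless consonant (*hizef*, *gujemvip*, *ret*); -udu when the stem ends in a voiced consonant (*hab*, *fug*); -ri when the stem ends in a vowel (*ivba*, *zaze*, *puri*).
The final sound of *of* is /f/, which is a voiceless consonant, so the suffix is -jif, giving *ofjif*.
The final sound of *ne* is /e/, which is a vowel, so the suffix is -ri, giving *neri*.
The final sound of *hazeb* is /b/, which is a voiced consonant, so the suffix is -udu, giving *hazebudu*.

ofjif, neri, hazebudu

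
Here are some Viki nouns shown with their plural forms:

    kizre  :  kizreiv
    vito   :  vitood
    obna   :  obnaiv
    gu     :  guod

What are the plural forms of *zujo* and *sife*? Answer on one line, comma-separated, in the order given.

Looking at the last vowel of each stem: -od when the last vowel of the stem is a rounded vowel (*vito*, *gu*); -iv when the last vowel of the stem is an unrounded vowel (*kizre*, *obna*).
Since the last vowel of *zujo* is /o/ (a rounded vowel), it takes -od, giving *zujood*.
*sife* — last vowel /e/ (an unrounded vowel) → -iv → *sifeiv*.

zujood, sifeiv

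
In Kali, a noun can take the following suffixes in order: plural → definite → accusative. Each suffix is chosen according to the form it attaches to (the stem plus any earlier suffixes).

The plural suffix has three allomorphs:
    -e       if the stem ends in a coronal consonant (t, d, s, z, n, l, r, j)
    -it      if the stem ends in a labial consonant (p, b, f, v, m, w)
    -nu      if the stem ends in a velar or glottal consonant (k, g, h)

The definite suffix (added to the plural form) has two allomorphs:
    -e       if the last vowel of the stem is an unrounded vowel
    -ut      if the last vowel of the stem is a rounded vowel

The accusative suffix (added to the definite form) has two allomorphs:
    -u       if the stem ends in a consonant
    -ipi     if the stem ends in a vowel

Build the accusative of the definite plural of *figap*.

Since the final consonant of *figap* is /p/ (labial), it takes -it, giving *figapit*.
The last vowel of the plural form *figapit* is /i/, which is an unrounded vowel, so the definite suffix is -e, giving *figapite*.
The definite form *figapite* — final sound /e/ (a vowel) → -ipi → *figapiteipi*.

figapiteipi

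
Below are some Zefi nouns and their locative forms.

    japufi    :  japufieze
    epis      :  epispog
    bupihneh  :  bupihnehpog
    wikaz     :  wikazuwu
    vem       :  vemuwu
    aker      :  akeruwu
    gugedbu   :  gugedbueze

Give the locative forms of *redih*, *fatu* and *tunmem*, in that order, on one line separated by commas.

redihpog, fatueze, tunmemuwu

The pattern is voicing of the final sound: -pog when the stem ends in a voiceless consonant (*epis*, *bupihneh*); -uwu when the stem ends in a voiced consonant (*wikaz*, *vem*, *aker*); -eze when the stem ends in a vowel (*japufi*, *gugedbu*).
*redih* — final sound /h/ (a voiceless consonant) → -pog → *redihpog*.
*fatu* — final sound /u/ (a vowel) → -eze → *fatueze*.
The final sound of *tunmem* is /m/, which is a voiced consonant, so the suffix is -uwu, giving *tunmemuwu*.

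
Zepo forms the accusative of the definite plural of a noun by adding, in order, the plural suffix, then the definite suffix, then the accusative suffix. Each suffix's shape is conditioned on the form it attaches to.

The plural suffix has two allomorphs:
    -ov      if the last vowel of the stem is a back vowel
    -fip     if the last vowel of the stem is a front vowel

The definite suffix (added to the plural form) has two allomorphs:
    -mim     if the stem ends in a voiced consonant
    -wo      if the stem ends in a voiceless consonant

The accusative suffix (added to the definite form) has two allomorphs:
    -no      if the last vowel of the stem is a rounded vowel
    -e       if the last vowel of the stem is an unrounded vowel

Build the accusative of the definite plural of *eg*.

*eg*: last vowel = /e/, a front vowel → -fip → *egfip*.
The plural form *egfip*: final consonant = /p/, voiceless → -wo → *egfipwo*.
The definite form *egfipwo*: last vowel = /o/, a rounded vowel → -no → *egfipwono*.

egfipwono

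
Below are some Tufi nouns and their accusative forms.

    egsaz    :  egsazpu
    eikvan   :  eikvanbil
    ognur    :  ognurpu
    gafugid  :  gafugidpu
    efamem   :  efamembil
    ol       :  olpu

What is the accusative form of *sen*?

The alternation tracks the final consonant of the stem — -bil when the stem ends in a nasal (*eikvan*, *efamem*); -pu when the stem ends in a non-nasal consonant (*egsaz*, *ognur*, *gafugid*, *ol*).
The final consonant of *sen* is /n/, which is a nasal, so the suffix is -bil, giving *senbil*.

senbil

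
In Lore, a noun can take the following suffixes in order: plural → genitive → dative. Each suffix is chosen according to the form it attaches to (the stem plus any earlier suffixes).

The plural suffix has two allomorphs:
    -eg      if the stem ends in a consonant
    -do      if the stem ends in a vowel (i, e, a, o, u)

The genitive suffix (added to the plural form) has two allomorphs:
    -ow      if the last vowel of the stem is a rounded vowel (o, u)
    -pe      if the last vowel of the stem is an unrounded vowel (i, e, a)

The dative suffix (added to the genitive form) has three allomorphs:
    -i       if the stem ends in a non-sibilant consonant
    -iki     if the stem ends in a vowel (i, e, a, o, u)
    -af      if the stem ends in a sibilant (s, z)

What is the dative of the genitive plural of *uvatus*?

Since the final sound of *uvatus* is /s/ (a consonant), it takes -eg, giving *uvatuseg*.
The plural form *uvatuseg*: last vowel = /e/, an unrounded vowel → -pe → *uvatusegpe*.
The final sound of the genitive form *uvatusegpe* is /e/, which is a vowel, so the dative suffix is -iki, giving *uvatusegpeiki*.

uvatusegpeiki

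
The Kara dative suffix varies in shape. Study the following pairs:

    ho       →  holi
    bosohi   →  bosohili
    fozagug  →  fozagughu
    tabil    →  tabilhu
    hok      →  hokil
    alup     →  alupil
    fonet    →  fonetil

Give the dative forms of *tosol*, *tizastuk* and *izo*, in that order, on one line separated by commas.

tosolhu, tizastukil, izoli

The alternation tracks the final sound of the stem — -il when the stem ends in a voiceless consonant (*hok*, *alup*, *fonet*); -hu when the stem ends in a voiced consonant (*fozagug*, *tabil*); -li when the stem ends in a vowel (*ho*, *bosohi*).
Since the final sound of *tosol* is /l/ (a voiced consonant), it takes -hu, giving *tosolhu*.
*tizastuk*: final sound = /k/, a voiceless consonant → -il → *tizastukil*.
*izo*: final sound = /o/, a vowel → -li → *izoli*.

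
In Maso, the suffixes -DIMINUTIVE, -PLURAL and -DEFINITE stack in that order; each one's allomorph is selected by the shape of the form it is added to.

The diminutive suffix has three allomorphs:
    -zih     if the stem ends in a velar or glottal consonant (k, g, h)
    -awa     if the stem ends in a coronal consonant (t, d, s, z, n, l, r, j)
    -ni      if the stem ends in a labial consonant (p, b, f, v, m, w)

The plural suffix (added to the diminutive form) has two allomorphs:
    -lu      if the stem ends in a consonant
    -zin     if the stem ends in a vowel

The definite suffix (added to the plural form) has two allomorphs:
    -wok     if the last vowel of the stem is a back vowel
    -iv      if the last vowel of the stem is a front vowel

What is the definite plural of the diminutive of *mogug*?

*mogug* — final consonant /g/ (velar/glottal) → -zih → *mogugzih*.
The diminutive form *mogugzih* — final sound /h/ (a consonant) → -lu → *mogugzihlu*.
The plural form *mogugzihlu* — last vowel /u/ (a back vowel) → -wok → *mogugzihluwok*.

mogugzihluwok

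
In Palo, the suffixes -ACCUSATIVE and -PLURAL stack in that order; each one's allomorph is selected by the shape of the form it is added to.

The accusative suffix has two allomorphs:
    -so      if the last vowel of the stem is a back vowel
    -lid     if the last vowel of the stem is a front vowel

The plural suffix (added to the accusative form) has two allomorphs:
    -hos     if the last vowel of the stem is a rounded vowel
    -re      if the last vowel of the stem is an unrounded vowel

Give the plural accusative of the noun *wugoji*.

wugojilidre

*wugoji* — last vowel /i/ (a front vowel) → -lid → *wugojilid*.
The accusative form *wugojilid*: last vowel = /i/, an unrounded vowel → -re → *wugojilidre*.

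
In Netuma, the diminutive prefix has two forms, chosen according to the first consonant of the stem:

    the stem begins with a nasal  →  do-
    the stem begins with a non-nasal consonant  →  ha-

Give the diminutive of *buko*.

*buko* — first consonant /b/ (non-nasal) → ha- → *habuko*.

habuko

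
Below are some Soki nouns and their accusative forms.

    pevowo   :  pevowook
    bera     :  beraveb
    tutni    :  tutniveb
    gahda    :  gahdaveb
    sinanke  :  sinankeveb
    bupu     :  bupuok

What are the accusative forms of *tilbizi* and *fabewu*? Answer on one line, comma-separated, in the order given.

Looking at the last vowel of each stem: -ok when the last vowel of the stem is a rounded vowel (*pevowo*, *bupu*); -veb when the last vowel of the stem is an unrounded vowel (*bera*, *tutni*, *gahda*, *sinanke*).
*tilbizi* — last vowel /i/ (an unrounded vowel) → -veb → *tilbiziveb*.
The last vowel of *fabewu* is /u/, which is a rounded vowel, so the suffix is -ok, giving *fabewuok*.

tilbiziveb, fabewuok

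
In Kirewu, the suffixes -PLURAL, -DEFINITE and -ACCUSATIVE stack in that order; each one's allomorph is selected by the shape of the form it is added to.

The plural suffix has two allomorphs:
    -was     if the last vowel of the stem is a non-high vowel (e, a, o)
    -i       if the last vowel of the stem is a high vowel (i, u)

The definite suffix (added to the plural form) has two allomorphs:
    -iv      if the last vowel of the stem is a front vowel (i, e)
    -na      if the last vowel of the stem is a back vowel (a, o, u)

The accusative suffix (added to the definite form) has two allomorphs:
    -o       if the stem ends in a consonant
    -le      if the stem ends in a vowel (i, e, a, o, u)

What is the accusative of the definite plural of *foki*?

fokiiivo

Since the last vowel of *foki* is /i/ (a high vowel), it takes -i, giving *fokii*.
The last vowel of the plural form *fokii* is /i/, which is a front vowel, so the definite suffix is -iv, giving *fokiiiv*.
The final sound of the definite form *fokiiiv* is /v/, which is a consonant, so the accusative suffix is -o, giving *fokiiivo*.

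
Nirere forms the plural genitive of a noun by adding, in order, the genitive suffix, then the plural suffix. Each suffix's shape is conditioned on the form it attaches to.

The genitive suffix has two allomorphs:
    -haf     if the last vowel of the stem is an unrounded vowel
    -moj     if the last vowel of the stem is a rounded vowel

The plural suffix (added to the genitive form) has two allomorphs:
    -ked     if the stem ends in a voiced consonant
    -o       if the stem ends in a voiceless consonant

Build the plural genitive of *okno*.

oknomojked

*okno* — last vowel /o/ (a rounded vowel) → -moj → *oknomoj*.
Since the final consonant of the genitive form *oknomoj* is /j/ (voiced), it takes -ked, giving *oknomojked*.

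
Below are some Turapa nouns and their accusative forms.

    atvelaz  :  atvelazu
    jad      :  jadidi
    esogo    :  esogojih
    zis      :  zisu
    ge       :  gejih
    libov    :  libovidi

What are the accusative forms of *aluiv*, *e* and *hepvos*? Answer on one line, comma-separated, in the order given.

aluividi, ejih, hepvosu

The pattern is sibilance of the final sound: -u when the stem ends in a sibilant (*atvelaz*, *zis*); -idi when the stem ends in a non-sibilant consonant (*jad*, *libov*); -jih when the stem ends in a vowel (*esogo*, *ge*).
The final sound of *aluiv* is /v/, which is a non-sibilant consonant, so the suffix is -idi, giving *aluividi*.
Since the final sound of *e* is /e/ (a vowel), it takes -jih, giving *ejih*.
Since the final sound of *hepvos* is /s/ (a sibilant), it takes -u, giving *hepvosu*.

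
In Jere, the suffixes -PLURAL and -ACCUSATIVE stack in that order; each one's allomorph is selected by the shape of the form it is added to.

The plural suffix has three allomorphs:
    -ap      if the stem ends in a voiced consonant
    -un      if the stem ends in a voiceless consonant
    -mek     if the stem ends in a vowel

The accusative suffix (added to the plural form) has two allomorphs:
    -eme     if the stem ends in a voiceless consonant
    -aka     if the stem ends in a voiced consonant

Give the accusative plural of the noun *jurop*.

juropunaka

*jurop* — final sound /p/ (a voiceless consonant) → -un → *juropun*.
The plural form *juropun* — final consonant /n/ (voiced) → -aka → *juropunaka*.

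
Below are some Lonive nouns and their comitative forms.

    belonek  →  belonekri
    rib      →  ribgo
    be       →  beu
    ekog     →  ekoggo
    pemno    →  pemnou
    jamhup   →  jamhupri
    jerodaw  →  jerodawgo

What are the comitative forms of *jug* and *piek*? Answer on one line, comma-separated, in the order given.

juggo, piekri

The suffix is conditioned by the final sound: -ri when the stem ends in a voiceless consonant (*belonek*, *jamhup*); -go when the stem ends in a voiced consonant (*rib*, *ekog*, *jerodaw*); -u when the stem ends in a vowel (*be*, *pemno*).
*jug* — final sound /g/ (a voiced consonant) → -go → *juggo*.
The final sound of *piek* is /k/, which is a voiceless consonant, so the suffix is -ri, giving *piekri*.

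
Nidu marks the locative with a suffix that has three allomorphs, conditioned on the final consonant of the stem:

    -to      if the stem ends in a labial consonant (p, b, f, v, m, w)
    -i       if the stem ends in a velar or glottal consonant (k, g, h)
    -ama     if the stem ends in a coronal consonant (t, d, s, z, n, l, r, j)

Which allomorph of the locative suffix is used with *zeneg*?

-i

The final consonant of *zeneg* is /g/, which is velar/glottal, so the suffix is -i.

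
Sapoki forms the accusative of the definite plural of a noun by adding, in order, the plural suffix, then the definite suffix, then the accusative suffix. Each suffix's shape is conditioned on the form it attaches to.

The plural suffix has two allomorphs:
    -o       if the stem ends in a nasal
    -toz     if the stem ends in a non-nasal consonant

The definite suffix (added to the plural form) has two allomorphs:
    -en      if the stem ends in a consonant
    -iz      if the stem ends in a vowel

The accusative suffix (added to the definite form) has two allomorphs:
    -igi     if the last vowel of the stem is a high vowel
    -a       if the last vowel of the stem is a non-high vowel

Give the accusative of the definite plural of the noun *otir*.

otirtozena

*otir*: final consonant = /r/, non-nasal → -toz → *otirtoz*.
Since the final sound of the plural form *otirtoz* is /z/ (a consonant), it takes -en, giving *otirtozen*.
The last vowel of the definite form *otirtozen* is /e/, which is a non-high vowel, so the accusative suffix is -a, giving *otirtozena*.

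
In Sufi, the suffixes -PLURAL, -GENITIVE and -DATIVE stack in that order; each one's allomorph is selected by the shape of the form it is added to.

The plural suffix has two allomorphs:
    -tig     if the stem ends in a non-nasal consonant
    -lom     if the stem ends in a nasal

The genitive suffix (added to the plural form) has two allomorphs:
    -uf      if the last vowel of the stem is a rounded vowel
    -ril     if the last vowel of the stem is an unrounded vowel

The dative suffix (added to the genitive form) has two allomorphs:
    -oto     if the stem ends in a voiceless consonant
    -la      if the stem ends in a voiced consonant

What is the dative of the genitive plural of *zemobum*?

Since the final consonant of *zemobum* is /m/ (a nasal), it takes -lom, giving *zemobumlom*.
Since the last vowel of the plural form *zemobumlom* is /o/ (a rounded vowel), it takes -uf, giving *zemobumlomuf*.
The genitive form *zemobumlomuf*: final consonant = /f/, voiceless → -oto → *zemobumlomufoto*.

zemobumlomufoto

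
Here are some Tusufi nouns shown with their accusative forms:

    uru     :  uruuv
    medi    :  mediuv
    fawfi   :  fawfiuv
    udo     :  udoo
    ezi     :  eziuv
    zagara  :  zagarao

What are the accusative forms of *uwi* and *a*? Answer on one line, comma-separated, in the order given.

Looking at the last vowel of each stem: -uv when the last vowel of the stem is a high vowel (*uru*, *medi*, *fawfi*, *ezi*); -o when the last vowel of the stem is a non-high vowel (*udo*, *zagara*).
*uwi* — last vowel /i/ (a high vowel) → -uv → *uwiuv*.
*a*: last vowel = /a/, a non-high vowel → -o → *ao*.

uwiuv, ao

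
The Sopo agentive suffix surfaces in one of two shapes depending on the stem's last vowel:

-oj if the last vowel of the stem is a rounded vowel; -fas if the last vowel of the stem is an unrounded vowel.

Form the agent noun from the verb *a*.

afas

The last vowel of *a* is /a/, which is an unrounded vowel, so the suffix is -fas, giving *afas*.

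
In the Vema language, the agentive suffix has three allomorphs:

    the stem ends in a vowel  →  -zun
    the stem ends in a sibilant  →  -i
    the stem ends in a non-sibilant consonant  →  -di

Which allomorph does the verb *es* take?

Since the final sound of *es* is /s/ (a sibilant), it takes -i.

-i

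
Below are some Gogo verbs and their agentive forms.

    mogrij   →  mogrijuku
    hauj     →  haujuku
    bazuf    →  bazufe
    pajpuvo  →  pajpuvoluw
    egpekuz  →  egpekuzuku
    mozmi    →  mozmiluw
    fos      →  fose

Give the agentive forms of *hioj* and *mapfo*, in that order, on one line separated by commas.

hiojuku, mapfoluw

Looking at the final sound of each stem: -e when the stem ends in a voiceless consonant (*bazuf*, *fos*); -uku when the stem ends in a voiced consonant (*mogrij*, *hauj*, *egpekuz*); -luw when the stem ends in a vowel (*pajpuvo*, *mozmi*).
*hioj*: final sound = /j/, a voiced consonant → -uku → *hiojuku*.
The final sound of *mapfo* is /o/, which is a vowel, so the suffix is -luw, giving *mapfoluw*.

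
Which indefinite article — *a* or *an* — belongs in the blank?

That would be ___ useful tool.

The indefinite article is chosen by the initial *sound* of the following word, not its spelling.
*useful* begins with the sound /juː/ (u pronounced /juː/) — a consonant sound.
So the article is *a*: That would be a useful tool.

a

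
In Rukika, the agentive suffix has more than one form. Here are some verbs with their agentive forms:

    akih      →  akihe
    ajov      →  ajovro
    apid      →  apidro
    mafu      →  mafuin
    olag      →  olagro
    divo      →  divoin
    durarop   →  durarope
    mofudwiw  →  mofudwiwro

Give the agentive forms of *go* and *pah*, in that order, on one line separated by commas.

Looking at the final sound of each stem: -e when the stem ends in a voiceless consonant (*akih*, *durarop*); -ro when the stem ends in a voiced consonant (*ajov*, *apid*, *olag*, *mofudwiw*); -in when the stem ends in a vowel (*mafu*, *divo*).
Since the final sound of *go* is /o/ (a vowel), it takes -in, giving *goin*.
*pah* — final sound /h/ (a voiceless consonant) → -e → *pahe*.

goin, pahe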